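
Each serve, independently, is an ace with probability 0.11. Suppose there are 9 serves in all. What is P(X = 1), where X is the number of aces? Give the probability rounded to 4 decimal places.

X ~ Binomial(n=9, p=0.11).
P(X=1) = C(9,1) · p^1 · (1−p)^8
= 9 · 0.11 · 0.39366 = 0.389722

0.3897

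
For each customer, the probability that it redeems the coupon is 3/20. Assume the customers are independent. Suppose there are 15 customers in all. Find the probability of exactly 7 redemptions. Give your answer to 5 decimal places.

X ~ Binomial(n=15, p=0.15).
P(X=7) = C(15,7) · p^7 · (1−p)^8
= 6435 · 1.7086e-06 · 0.27249 = 0.0029960

0.00300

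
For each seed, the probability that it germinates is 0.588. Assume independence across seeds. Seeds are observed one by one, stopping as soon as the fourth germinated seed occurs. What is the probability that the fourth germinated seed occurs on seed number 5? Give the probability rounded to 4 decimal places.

0.1970

Y = trial on which the fourth success occurs; negative binomial, r=4, p=0.588.
P(Y=5) = C(4,3) · p^4 · (1−p)^1
= 4 · 0.11954 · 0.412 = 0.197000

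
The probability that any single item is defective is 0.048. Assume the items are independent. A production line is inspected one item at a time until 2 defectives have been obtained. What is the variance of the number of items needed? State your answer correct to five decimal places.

Y = total items until the second success; negative binomial with r=2, p=0.048.
Var(Y) = r(1−p)/p² = 2·0.952 / 0.048² = 826.3888889

826.38889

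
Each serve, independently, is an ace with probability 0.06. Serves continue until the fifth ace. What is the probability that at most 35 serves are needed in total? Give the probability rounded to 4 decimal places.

Finishing within 35 serves ⇔ at least 5 successes in the first 35. With X ~ Binomial(35, 0.06), P(Y ≤ 35) = 1 − P(X ≤ 4).
  k=0: C(35,0)·0.06^0·0.94^35 = 0.114677
  k=1: C(35,1)·0.06^1·0.94^34 = 0.256192
  k=2: C(35,2)·0.06^2·0.94^33 = 0.277996
  k=3: C(35,3)·0.06^3·0.94^32 = 0.195189
  k=4: C(35,4)·0.06^4·0.94^31 = 0.099671
1 − 0.943725 = 0.056275

0.0563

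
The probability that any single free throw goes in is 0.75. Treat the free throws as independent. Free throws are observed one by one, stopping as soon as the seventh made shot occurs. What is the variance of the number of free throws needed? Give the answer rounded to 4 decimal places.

3.1111

Y = total free throws until the seventh success; negative binomial with r=7, p=0.75.
Var(Y) = r(1−p)/p² = 7·0.25 / 0.75² = 3.111111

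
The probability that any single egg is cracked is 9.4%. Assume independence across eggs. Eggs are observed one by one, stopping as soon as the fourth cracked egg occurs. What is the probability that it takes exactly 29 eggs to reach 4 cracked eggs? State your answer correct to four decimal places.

Y = trial on which the fourth success occurs; negative binomial, r=4, p=0.094.
P(Y=29) = C(28,3) · p^4 · (1−p)^25
= 3276 · 7.8075e-05 · 0.084763 = 0.021680

0.0217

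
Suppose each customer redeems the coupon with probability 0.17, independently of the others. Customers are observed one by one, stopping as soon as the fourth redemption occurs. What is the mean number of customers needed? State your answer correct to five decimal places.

23.52941

Y = total customers until the fourth success; negative binomial with r=4, p=0.17.
E[Y] = r / p = 4 / 0.17 = 23.5294118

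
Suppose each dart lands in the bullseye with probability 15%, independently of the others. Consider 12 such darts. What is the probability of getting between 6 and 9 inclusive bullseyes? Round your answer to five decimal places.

0.00464

X ~ Binomial(12, 0.15); P(6 ≤ X ≤ 9) = Σ C(12,k) p^k (1−p)^(12−k) over k:
  k=6: C(12,6)·0.15^6·0.85^6 = 0.0039695
  k=7: C(12,7)·0.15^7·0.85^5 = 0.0006004
  k=8: C(12,8)·0.15^8·0.85^4 = 0.0000662
  k=9: C(12,9)·0.15^9·0.85^3 = 0.0000052
Total = 0.0046413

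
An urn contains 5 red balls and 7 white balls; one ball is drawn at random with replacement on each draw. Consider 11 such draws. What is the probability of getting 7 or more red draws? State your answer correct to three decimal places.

X ~ Binomial(11, 0.416667); P(X ≥ 7) = Σ C(11,k) p^k (1−p)^(11−k) over k:
  k=7: C(11,7)·0.416667^7·0.583333^4 = 0.08331
  k=8: C(11,8)·0.416667^8·0.583333^3 = 0.02975
  k=9: C(11,9)·0.416667^9·0.583333^2 = 0.00708
  k=10: C(11,10)·0.416667^10·0.583333^1 = 0.00101
  k=11: C(11,11)·0.416667^11·0.583333^0 = 0.00007
Total = 0.12123

0.121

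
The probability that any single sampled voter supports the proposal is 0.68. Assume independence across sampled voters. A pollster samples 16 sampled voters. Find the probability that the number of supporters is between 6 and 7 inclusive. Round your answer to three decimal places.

0.036

X ~ Binomial(16, 0.68); P(6 ≤ X ≤ 7) = Σ C(16,k) p^k (1−p)^(16−k) over k:
  k=6: C(16,6)·0.68^6·0.32^10 = 0.00891
  k=7: C(16,7)·0.68^7·0.32^9 = 0.02706
Total = 0.03597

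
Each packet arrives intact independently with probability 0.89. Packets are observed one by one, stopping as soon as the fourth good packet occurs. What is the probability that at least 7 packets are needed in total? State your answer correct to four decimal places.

Needing more than 6 packets ⇔ fewer than 4 successes in the first 6. With X ~ Binomial(6, 0.89), P(Y > 6) = P(X ≤ 3).
  k=0: C(6,0)·0.89^0·0.11^6 = 0.000002
  k=1: C(6,1)·0.89^1·0.11^5 = 0.000086
  k=2: C(6,2)·0.89^2·0.11^4 = 0.001740
  k=3: C(6,3)·0.89^3·0.11^3 = 0.018766
P(X ≤ 3) = 0.020594

0.0206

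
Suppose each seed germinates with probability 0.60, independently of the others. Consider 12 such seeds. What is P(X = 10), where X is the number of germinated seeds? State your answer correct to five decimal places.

0.06385

X ~ Binomial(n=12, p=0.60).
P(X=10) = C(12,10) · p^10 · (1−p)^2
= 66 · 0.0060466 · 0.16 = 0.0638523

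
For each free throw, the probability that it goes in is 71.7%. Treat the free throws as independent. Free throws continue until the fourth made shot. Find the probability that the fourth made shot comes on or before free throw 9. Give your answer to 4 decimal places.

Finishing within 9 free throws ⇔ at least 4 successes in the first 9. With X ~ Binomial(9, 0.717), P(Y ≤ 9) = 1 − P(X ≤ 3).
  k=0: C(9,0)·0.717^0·0.283^9 = 0.000012
  k=1: C(9,1)·0.717^1·0.283^8 = 0.000265
  k=2: C(9,2)·0.717^2·0.283^7 = 0.002691
  k=3: C(9,3)·0.717^3·0.283^6 = 0.015906
1 − 0.018874 = 0.981126

0.9811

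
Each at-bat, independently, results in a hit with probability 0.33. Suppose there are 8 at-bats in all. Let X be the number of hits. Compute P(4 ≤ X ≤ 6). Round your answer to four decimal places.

0.2494

X ~ Binomial(8, 0.33); P(4 ≤ X ≤ 6) = Σ C(8,k) p^k (1−p)^(8−k) over k:
  k=4: C(8,4)·0.33^4·0.67^4 = 0.167283
  k=5: C(8,5)·0.33^5·0.67^3 = 0.065915
  k=6: C(8,6)·0.33^6·0.67^2 = 0.016233
Total = 0.249431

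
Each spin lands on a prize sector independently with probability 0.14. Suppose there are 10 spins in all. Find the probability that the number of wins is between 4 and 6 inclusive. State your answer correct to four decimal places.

0.0399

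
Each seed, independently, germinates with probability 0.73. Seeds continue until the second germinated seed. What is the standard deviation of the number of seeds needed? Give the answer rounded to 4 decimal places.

Y = total seeds until the second success; negative binomial with r=2, p=0.73.
SD(Y) = √[r(1−p)/p²] = √(1.013323) = 1.006640

1.0066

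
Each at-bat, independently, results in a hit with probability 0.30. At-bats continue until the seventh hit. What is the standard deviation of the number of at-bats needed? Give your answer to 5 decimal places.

7.37865

Y = total at-bats until the seventh success; negative binomial with r=7, p=0.30.
SD(Y) = √[r(1−p)/p²] = √(54.4444444) = 7.3786479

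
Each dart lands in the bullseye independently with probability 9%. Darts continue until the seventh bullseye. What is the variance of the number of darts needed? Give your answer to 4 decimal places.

Y = total darts until the seventh success; negative binomial with r=7, p=0.09.
Var(Y) = r(1−p)/p² = 7·0.91 / 0.09² = 786.419753

786.4198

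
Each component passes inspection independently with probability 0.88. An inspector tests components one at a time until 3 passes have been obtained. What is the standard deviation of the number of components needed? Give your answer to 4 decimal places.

0.6818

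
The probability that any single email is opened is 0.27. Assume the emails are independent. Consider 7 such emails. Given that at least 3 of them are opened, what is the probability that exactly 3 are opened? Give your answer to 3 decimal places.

X ~ Binomial(7, 0.27). Want P(X=3 | X≥3) = P(X=3) / P(X≥3).
P(X=3) = C(7,3)·0.27^3·0.73^4 = 0.19564
P(X≥3) = 1 − 0.11047 − 0.28602 − 0.31737 = 0.28614
Ratio = 0.19564 / 0.28614 = 0.68372

0.684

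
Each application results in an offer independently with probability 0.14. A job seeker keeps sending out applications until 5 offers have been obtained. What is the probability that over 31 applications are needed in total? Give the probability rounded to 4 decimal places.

Needing more than 31 applications ⇔ fewer than 5 successes in the first 31. With X ~ Binomial(31, 0.14), P(Y > 31) = P(X ≤ 4).
  k=0: C(31,0)·0.14^0·0.86^31 = 0.009321
  k=1: C(31,1)·0.14^1·0.86^30 = 0.047037
  k=2: C(31,2)·0.14^2·0.86^29 = 0.114859
  k=3: C(31,3)·0.14^3·0.86^28 = 0.180747
  k=4: C(31,4)·0.14^4·0.86^27 = 0.205967
P(X ≤ 4) = 0.557931

0.5579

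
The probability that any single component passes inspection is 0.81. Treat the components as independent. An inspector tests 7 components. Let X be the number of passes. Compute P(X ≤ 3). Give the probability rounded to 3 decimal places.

0.028

X ~ Binomial(7, 0.81); P(X ≤ 3) = Σ C(7,k) p^k (1−p)^(7−k) over k:
  k=0: C(7,0)·0.81^0·0.19^7 = 0.00001
  k=1: C(7,1)·0.81^1·0.19^6 = 0.00027
  k=2: C(7,2)·0.81^2·0.19^5 = 0.00341
  k=3: C(7,3)·0.81^3·0.19^4 = 0.02424
Total = 0.02793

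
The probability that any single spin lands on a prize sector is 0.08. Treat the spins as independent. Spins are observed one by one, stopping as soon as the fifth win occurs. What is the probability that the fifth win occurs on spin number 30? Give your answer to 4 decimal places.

Y = trial on which the fifth success occurs; negative binomial, r=5, p=0.08.
P(Y=30) = C(29,4) · p^5 · (1−p)^25
= 23751 · 3.2768e-06 · 0.12436 = 0.009679

0.0097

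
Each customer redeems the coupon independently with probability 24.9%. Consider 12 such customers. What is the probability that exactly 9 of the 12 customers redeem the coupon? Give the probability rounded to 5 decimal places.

0.00034

X ~ Binomial(n=12, p=0.249).
P(X=9) = C(12,9) · p^9 · (1−p)^3
= 220 · 3.6795e-06 · 0.42356 = 0.0003429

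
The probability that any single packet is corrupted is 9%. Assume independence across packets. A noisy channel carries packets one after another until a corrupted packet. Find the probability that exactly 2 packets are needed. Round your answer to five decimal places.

Geometric (trials to first success), p = 0.09.
P(Y = 2) = (1−p)^1 · p = 0.91 · 0.09 = 0.0819000

0.08190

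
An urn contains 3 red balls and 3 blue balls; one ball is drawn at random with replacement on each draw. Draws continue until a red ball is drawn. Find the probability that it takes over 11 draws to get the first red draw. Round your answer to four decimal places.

0.0005

Y = number of draws to the first success; geometric, p = 0.50.
P(Y > 11) = P(first 11 all fail) = (1−p)^11 = 0.000488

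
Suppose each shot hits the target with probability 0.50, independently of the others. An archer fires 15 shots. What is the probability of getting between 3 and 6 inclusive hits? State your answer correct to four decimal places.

X ~ Binomial(15, 0.50); P(3 ≤ X ≤ 6) = Σ C(15,k) p^k (1−p)^(15−k) over k:
  k=3: C(15,3)·0.50^3·0.50^12 = 0.013885
  k=4: C(15,4)·0.50^4·0.50^11 = 0.041656
  k=5: C(15,5)·0.50^5·0.50^10 = 0.091644
  k=6: C(15,6)·0.50^6·0.50^9 = 0.152740
Total = 0.299927

0.2999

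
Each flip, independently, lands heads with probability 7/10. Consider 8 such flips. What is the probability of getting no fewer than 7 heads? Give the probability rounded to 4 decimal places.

0.2553

X ~ Binomial(8, 0.70); P(X ≥ 7) = Σ C(8,k) p^k (1−p)^(8−k) over k:
  k=7: C(8,7)·0.70^7·0.30^1 = 0.197650
  k=8: C(8,8)·0.70^8·0.30^0 = 0.057648
Total = 0.255298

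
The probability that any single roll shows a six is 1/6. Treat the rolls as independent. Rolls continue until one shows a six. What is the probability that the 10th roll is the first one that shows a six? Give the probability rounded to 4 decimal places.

Geometric (trials to first success), p = 0.166667.
P(Y = 10) = (1−p)^9 · p = 0.19381 · 0.166667 = 0.032301

0.0323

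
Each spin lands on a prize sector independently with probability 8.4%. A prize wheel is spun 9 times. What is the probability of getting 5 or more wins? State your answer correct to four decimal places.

X ~ Binomial(9, 0.084); P(X ≥ 5) = Σ C(9,k) p^k (1−p)^(9−k) over k:
  k=5: C(9,5)·0.084^5·0.916^4 = 0.000371
  k=6: C(9,6)·0.084^6·0.916^3 = 0.000023
  k=7: C(9,7)·0.084^7·0.916^2 = 0.000001
  k=8: C(9,8)·0.084^8·0.916^1 = 0.000000
  k=9: C(9,9)·0.084^9·0.916^0 = 0.000000
Total = 0.000395

0.0004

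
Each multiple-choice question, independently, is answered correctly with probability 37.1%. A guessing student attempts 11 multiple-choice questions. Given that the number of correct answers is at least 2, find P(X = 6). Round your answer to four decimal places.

X ~ Binomial(11, 0.371). Want P(X=6 | X≥2) = P(X=6) / P(X≥2).
P(X=6) = C(11,6)·0.371^6·0.629^5 = 0.118615
P(X≥2) = 1 − 0.006098 − 0.039562 = 0.954341
Ratio = 0.118615 / 0.954341 = 0.124290

0.1243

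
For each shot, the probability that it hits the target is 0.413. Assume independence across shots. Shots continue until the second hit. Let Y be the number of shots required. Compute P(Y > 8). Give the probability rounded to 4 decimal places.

0.0934

Needing more than 8 shots ⇔ fewer than 2 successes in the first 8. With X ~ Binomial(8, 0.413), P(Y > 8) = P(X ≤ 1).
  k=0: C(8,0)·0.413^0·0.587^8 = 0.014096
  k=1: C(8,1)·0.413^1·0.587^7 = 0.079343
P(X ≤ 1) = 0.093439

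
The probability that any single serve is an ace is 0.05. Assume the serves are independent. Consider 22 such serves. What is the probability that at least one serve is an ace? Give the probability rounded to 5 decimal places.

0.67647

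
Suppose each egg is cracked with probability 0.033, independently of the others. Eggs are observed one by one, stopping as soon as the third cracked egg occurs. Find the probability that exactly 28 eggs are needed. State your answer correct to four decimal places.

0.0055

Y = trial on which the third success occurs; negative binomial, r=3, p=0.033.
P(Y=28) = C(27,2) · p^3 · (1−p)^25
= 351 · 3.5937e-05 · 0.43218 = 0.005451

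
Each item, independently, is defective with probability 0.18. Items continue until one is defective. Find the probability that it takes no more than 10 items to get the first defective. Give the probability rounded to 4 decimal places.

0.8626

Y = number of items to the first success; geometric, p = 0.18.
P(Y ≤ 10) = 1 − (1−p)^10 = 1 − 0.137448 = 0.862552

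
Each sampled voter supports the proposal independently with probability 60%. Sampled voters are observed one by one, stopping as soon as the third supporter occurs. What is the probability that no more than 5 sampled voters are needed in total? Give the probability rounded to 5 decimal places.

0.68256

Finishing within 5 sampled voters ⇔ at least 3 successes in the first 5. With X ~ Binomial(5, 0.60), P(Y ≤ 5) = 1 − P(X ≤ 2).
  k=0: C(5,0)·0.60^0·0.40^5 = 0.0102400
  k=1: C(5,1)·0.60^1·0.40^4 = 0.0768000
  k=2: C(5,2)·0.60^2·0.40^3 = 0.2304000
1 − 0.3174400 = 0.6825600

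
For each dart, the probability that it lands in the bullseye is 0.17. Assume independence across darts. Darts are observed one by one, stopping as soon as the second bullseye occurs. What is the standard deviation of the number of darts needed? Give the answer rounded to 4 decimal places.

7.5789

Y = total darts until the second success; negative binomial with r=2, p=0.17.
SD(Y) = √[r(1−p)/p²] = √(57.439446) = 7.578882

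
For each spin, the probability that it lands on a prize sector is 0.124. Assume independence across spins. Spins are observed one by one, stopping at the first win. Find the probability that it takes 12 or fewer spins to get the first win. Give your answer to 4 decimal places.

0.7958

Y = number of spins to the first success; geometric, p = 0.124.
P(Y ≤ 12) = 1 − (1−p)^12 = 1 − 0.204197 = 0.795803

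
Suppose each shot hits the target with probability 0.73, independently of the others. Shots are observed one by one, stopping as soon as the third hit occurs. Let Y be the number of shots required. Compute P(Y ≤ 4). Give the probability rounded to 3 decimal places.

0.704

Finishing within 4 shots ⇔ at least 3 successes in the first 4. With X ~ Binomial(4, 0.73), P(Y ≤ 4) = 1 − P(X ≤ 2).
  k=0: C(4,0)·0.73^0·0.27^4 = 0.00531
  k=1: C(4,1)·0.73^1·0.27^3 = 0.05747
  k=2: C(4,2)·0.73^2·0.27^2 = 0.23309
1 − 0.29588 = 0.70412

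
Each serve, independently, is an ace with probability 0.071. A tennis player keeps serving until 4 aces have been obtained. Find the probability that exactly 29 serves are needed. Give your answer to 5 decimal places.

Y = trial on which the fourth success occurs; negative binomial, r=4, p=0.071.
P(Y=29) = C(28,3) · p^4 · (1−p)^25
= 3276 · 2.5412e-05 · 0.15863 = 0.0132060

0.01321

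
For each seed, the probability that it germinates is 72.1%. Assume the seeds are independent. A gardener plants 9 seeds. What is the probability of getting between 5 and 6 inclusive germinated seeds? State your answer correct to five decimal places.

0.40503

X ~ Binomial(9, 0.721); P(5 ≤ X ≤ 6) = Σ C(9,k) p^k (1−p)^(9−k) over k:
  k=5: C(9,5)·0.721^5·0.279^4 = 0.1487523
  k=6: C(9,6)·0.721^6·0.279^3 = 0.2562734
Total = 0.4050257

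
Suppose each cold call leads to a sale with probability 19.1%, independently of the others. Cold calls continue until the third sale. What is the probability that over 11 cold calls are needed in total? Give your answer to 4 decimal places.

0.6473

Needing more than 11 cold calls ⇔ fewer than 3 successes in the first 11. With X ~ Binomial(11, 0.191), P(Y > 11) = P(X ≤ 2).
  k=0: C(11,0)·0.191^0·0.809^11 = 0.097148
  k=1: C(11,1)·0.191^1·0.809^10 = 0.252297
  k=2: C(11,2)·0.191^2·0.809^9 = 0.297828
P(X ≤ 2) = 0.647273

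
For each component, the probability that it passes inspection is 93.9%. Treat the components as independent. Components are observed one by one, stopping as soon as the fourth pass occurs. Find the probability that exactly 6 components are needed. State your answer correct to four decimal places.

0.0289

Y = trial on which the fourth success occurs; negative binomial, r=4, p=0.939.
P(Y=6) = C(5,3) · p^4 · (1−p)^2
= 10 · 0.77743 · 0.003721 = 0.028928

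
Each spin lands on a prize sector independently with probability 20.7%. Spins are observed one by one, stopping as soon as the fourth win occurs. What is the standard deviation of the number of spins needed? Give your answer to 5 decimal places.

8.60392

Y = total spins until the fourth success; negative binomial with r=4, p=0.207.
SD(Y) = √[r(1−p)/p²] = √(74.0273985) = 8.6039176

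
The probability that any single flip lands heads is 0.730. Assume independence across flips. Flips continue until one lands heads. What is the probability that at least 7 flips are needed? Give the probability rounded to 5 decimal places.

Y = number of flips to the first success; geometric, p = 0.73.
P(Y > 6) = P(first 6 all fail) = (1−p)^6 = 0.0003874

0.00039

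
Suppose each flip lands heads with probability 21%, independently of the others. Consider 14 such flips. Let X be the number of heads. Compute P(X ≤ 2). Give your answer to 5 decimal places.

0.41127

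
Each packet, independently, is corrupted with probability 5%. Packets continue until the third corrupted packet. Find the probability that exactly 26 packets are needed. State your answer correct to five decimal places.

0.01153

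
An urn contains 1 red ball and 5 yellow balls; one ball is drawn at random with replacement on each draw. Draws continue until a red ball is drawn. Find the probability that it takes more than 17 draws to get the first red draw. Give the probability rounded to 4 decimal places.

0.0451

Y = number of draws to the first success; geometric, p = 0.166667.
P(Y > 17) = P(first 17 all fail) = (1−p)^17 = 0.045073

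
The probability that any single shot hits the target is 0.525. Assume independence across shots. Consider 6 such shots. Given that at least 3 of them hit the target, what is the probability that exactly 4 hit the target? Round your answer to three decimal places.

0.366

X ~ Binomial(6, 0.525). Want P(X=4 | X≥3) = P(X=4) / P(X≥3).
P(X=4) = C(6,4)·0.525^4·0.475^2 = 0.25711
P(X≥3) = 1 − 0.01149 − 0.07617 − 0.21047 = 0.70188
Ratio = 0.25711 / 0.70188 = 0.36631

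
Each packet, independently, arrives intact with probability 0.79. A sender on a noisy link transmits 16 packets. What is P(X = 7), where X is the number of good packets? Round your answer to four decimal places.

0.0017

X ~ Binomial(n=16, p=0.79).
P(X=7) = C(16,7) · p^7 · (1−p)^9
= 11440 · 0.19204 · 7.9428e-07 = 0.001745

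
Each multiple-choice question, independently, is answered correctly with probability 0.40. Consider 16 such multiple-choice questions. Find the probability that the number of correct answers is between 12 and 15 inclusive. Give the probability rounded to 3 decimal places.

0.005

X ~ Binomial(16, 0.40); P(12 ≤ X ≤ 15) = Σ C(16,k) p^k (1−p)^(16−k) over k:
  k=12: C(16,12)·0.40^12·0.60^4 = 0.00396
  k=13: C(16,13)·0.40^13·0.60^3 = 0.00081
  k=14: C(16,14)·0.40^14·0.60^2 = 0.00012
  k=15: C(16,15)·0.40^15·0.60^1 = 0.00001
Total = 0.00490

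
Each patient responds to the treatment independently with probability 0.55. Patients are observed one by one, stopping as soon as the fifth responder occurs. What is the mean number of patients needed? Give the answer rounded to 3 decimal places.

Y = total patients until the fifth success; negative binomial with r=5, p=0.55.
E[Y] = r / p = 5 / 0.55 = 9.09091

9.091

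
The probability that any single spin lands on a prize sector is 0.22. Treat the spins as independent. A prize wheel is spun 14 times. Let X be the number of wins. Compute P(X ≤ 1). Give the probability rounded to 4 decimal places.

X ~ Binomial(14, 0.22); P(X ≤ 1) = Σ C(14,k) p^k (1−p)^(14−k) over k:
  k=0: C(14,0)·0.22^0·0.78^14 = 0.030855
  k=1: C(14,1)·0.22^1·0.78^13 = 0.121837
Total = 0.152692

0.1527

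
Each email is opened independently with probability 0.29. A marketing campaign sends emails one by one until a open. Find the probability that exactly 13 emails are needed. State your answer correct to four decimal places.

0.0048

Geometric (trials to first success), p = 0.29.
P(Y = 13) = (1−p)^12 · p = 0.01641 · 0.29 = 0.004759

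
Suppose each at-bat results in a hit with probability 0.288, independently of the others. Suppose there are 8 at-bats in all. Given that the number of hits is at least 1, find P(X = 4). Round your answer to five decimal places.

0.13251

X ~ Binomial(8, 0.288). Want P(X=4 | X≥1) = P(X=4) / P(X≥1).
P(X=4) = C(8,4)·0.288^4·0.712^4 = 0.1237622
P(X≥1) = 1 − 0.0660450 = 0.9339550
Ratio = 0.1237622 / 0.9339550 = 0.1325141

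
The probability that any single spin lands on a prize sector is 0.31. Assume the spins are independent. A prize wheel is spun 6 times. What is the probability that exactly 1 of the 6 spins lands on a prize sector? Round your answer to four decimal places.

0.2909

X ~ Binomial(n=6, p=0.31).
P(X=1) = C(6,1) · p^1 · (1−p)^5
= 6 · 0.31 · 0.1564 = 0.290910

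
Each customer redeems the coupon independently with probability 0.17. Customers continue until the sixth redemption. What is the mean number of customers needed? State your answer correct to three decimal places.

Y = total customers until the sixth success; negative binomial with r=6, p=0.17.
E[Y] = r / p = 6 / 0.17 = 35.29412

35.294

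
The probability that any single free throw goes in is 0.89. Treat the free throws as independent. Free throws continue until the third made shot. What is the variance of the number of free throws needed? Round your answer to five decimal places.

0.41661

Y = total free throws until the third success; negative binomial with r=3, p=0.89.
Var(Y) = r(1−p)/p² = 3·0.11 / 0.89² = 0.4166141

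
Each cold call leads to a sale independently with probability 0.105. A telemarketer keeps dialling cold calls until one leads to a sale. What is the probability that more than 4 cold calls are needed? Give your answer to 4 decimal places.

0.6416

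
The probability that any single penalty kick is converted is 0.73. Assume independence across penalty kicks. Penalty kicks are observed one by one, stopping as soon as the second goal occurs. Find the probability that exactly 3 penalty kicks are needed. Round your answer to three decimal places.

Y = trial on which the second success occurs; negative binomial, r=2, p=0.73.
P(Y=3) = C(2,1) · p^2 · (1−p)^1
= 2 · 0.5329 · 0.27 = 0.28777

0.288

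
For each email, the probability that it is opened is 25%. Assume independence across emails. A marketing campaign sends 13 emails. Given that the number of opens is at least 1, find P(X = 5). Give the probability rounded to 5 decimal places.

0.12889

X ~ Binomial(13, 0.25). Want P(X=5 | X≥1) = P(X=5) / P(X≥1).
P(X=5) = C(13,5)·0.25^5·0.75^8 = 0.1258255
P(X≥1) = 1 − 0.0237573 = 0.9762427
Ratio = 0.1258255 / 0.9762427 = 0.1288875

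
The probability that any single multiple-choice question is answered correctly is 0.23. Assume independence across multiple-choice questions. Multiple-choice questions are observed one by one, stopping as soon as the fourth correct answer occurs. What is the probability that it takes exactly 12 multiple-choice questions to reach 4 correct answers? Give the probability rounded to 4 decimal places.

0.0571

Y = trial on which the fourth success occurs; negative binomial, r=4, p=0.23.
P(Y=12) = C(11,3) · p^4 · (1−p)^8
= 165 · 0.0027984 · 0.12357 = 0.057059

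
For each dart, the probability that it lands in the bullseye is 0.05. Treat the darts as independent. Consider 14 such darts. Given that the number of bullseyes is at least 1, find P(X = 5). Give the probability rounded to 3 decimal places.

0.001

X ~ Binomial(14, 0.05). Want P(X=5 | X≥1) = P(X=5) / P(X≥1).
P(X=5) = C(14,5)·0.05^5·0.95^9 = 0.00039
P(X≥1) = 1 − 0.48767 = 0.51233
Ratio = 0.00039 / 0.51233 = 0.00077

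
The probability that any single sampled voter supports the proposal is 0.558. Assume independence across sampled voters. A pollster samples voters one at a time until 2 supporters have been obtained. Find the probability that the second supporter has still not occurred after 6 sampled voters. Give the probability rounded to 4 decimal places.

Needing more than 6 sampled voters ⇔ fewer than 2 successes in the first 6. With X ~ Binomial(6, 0.558), P(Y > 6) = P(X ≤ 1).
  k=0: C(6,0)·0.558^0·0.442^6 = 0.007456
  k=1: C(6,1)·0.558^1·0.442^5 = 0.056480
P(X ≤ 1) = 0.063937

0.0639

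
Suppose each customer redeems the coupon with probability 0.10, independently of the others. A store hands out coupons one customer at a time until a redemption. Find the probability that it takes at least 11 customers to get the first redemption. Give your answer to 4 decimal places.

0.3487

Y = number of customers to the first success; geometric, p = 0.10.
P(Y > 10) = P(first 10 all fail) = (1−p)^10 = 0.348678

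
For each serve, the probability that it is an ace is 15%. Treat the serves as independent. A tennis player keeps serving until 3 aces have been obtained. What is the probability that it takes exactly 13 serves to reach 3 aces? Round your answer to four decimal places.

0.0439

Y = trial on which the third success occurs; negative binomial, r=3, p=0.15.
P(Y=13) = C(12,2) · p^3 · (1−p)^10
= 66 · 0.003375 · 0.19687 = 0.043854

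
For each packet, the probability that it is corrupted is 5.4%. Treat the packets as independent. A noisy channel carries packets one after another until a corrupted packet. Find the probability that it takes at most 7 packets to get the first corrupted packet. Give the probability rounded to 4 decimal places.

0.3220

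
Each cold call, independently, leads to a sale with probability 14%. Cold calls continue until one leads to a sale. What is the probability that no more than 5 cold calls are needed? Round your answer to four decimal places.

0.5296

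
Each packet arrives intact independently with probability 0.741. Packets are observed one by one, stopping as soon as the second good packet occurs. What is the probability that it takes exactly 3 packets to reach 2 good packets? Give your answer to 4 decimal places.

0.2844

Y = trial on which the second success occurs; negative binomial, r=2, p=0.741.
P(Y=3) = C(2,1) · p^2 · (1−p)^1
= 2 · 0.54908 · 0.259 = 0.284424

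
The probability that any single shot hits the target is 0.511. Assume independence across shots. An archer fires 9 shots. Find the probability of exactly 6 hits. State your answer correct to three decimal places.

0.175

X ~ Binomial(n=9, p=0.511).
P(X=6) = C(9,6) · p^6 · (1−p)^3
= 84 · 0.017804 · 0.11693 = 0.17488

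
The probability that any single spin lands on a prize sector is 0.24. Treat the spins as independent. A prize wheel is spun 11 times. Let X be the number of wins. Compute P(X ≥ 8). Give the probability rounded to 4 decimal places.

X ~ Binomial(11, 0.24); P(X ≥ 8) = Σ C(11,k) p^k (1−p)^(11−k) over k:
  k=8: C(11,8)·0.24^8·0.76^3 = 0.000797
  k=9: C(11,9)·0.24^9·0.76^2 = 0.000084
  k=10: C(11,10)·0.24^10·0.76^1 = 0.000005
  k=11: C(11,11)·0.24^11·0.76^0 = 0.000000
Total = 0.000887

0.0009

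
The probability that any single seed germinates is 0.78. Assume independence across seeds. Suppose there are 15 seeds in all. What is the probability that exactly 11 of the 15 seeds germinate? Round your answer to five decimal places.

X ~ Binomial(n=15, p=0.78).
P(X=11) = C(15,11) · p^11 · (1−p)^4
= 1365 · 0.065019 · 0.0023426 = 0.2079046

0.20790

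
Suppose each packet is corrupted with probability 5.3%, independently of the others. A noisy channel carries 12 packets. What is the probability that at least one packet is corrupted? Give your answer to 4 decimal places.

0.4798

P(at least one) = 1 − P(none) = 1 − (1 − 0.053)^12
= 1 − 0.520235 = 0.479765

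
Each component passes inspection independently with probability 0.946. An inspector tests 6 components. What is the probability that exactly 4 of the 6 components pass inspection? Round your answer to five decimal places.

X ~ Binomial(n=6, p=0.946).
P(X=4) = C(6,4) · p^4 · (1−p)^2
= 15 · 0.80087 · 0.002916 = 0.0350303

0.03503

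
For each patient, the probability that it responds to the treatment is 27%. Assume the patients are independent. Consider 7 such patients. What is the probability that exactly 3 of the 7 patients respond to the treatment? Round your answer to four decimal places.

X ~ Binomial(n=7, p=0.27).
P(X=3) = C(7,3) · p^3 · (1−p)^4
= 35 · 0.019683 · 0.28398 = 0.195637

0.1956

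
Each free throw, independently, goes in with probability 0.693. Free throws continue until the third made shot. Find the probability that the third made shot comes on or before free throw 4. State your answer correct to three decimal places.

0.639

Finishing within 4 free throws ⇔ at least 3 successes in the first 4. With X ~ Binomial(4, 0.693), P(Y ≤ 4) = 1 − P(X ≤ 2).
  k=0: C(4,0)·0.693^0·0.307^4 = 0.00888
  k=1: C(4,1)·0.693^1·0.307^3 = 0.08021
  k=2: C(4,2)·0.693^2·0.307^2 = 0.27158
1 − 0.36067 = 0.63933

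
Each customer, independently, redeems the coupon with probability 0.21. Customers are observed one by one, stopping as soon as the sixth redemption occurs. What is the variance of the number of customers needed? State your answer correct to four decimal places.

107.4830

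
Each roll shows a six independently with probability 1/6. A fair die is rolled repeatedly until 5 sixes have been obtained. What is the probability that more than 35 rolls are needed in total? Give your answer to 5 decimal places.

Needing more than 35 rolls ⇔ fewer than 5 successes in the first 35. With X ~ Binomial(35, 0.166667), P(Y > 35) = P(X ≤ 4).
  k=0: C(35,0)·0.166667^0·0.833333^35 = 0.0016930
  k=1: C(35,1)·0.166667^1·0.833333^34 = 0.0118510
  k=2: C(35,2)·0.166667^2·0.833333^33 = 0.0402933
  k=3: C(35,3)·0.166667^3·0.833333^32 = 0.0886454
  k=4: C(35,4)·0.166667^4·0.833333^31 = 0.1418326
P(X ≤ 4) = 0.2843153

0.28432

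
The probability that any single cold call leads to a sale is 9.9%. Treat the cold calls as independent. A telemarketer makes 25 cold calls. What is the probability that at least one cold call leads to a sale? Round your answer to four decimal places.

P(at least one) = 1 − P(none) = 1 − (1 − 0.099)^25
= 1 − 0.073811 = 0.926189

0.9262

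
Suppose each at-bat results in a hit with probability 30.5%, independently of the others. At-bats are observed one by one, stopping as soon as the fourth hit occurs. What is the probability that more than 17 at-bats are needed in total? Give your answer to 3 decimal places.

0.190

Needing more than 17 at-bats ⇔ fewer than 4 successes in the first 17. With X ~ Binomial(17, 0.305), P(Y > 17) = P(X ≤ 3).
  k=0: C(17,0)·0.305^0·0.695^17 = 0.00206
  k=1: C(17,1)·0.305^1·0.695^16 = 0.01536
  k=2: C(17,2)·0.305^2·0.695^15 = 0.05394
  k=3: C(17,3)·0.305^3·0.695^14 = 0.11836
P(X ≤ 3) = 0.18972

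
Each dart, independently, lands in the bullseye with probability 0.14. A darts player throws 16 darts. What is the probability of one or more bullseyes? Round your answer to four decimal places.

0.9105

P(at least one) = 1 − P(none) = 1 − (1 − 0.14)^16
= 1 − 0.089531 = 0.910469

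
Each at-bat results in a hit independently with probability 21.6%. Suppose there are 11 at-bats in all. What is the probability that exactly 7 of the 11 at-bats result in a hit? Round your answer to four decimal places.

X ~ Binomial(n=11, p=0.216).
P(X=7) = C(11,7) · p^7 · (1−p)^4
= 330 · 2.1937e-05 · 0.3778 = 0.002735

0.0027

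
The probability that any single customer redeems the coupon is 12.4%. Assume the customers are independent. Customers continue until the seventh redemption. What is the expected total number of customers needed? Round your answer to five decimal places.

Y = total customers until the seventh success; negative binomial with r=7, p=0.124.
E[Y] = r / p = 7 / 0.124 = 56.4516129

56.45161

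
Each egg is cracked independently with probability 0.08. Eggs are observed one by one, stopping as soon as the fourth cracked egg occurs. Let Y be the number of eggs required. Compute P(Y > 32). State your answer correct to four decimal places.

0.7489

Needing more than 32 eggs ⇔ fewer than 4 successes in the first 32. With X ~ Binomial(32, 0.08), P(Y > 32) = P(X ≤ 3).
  k=0: C(32,0)·0.08^0·0.92^32 = 0.069376
  k=1: C(32,1)·0.08^1·0.92^31 = 0.193047
  k=2: C(32,2)·0.08^2·0.92^30 = 0.260194
  k=3: C(32,3)·0.08^3·0.92^29 = 0.226255
P(X ≤ 3) = 0.748872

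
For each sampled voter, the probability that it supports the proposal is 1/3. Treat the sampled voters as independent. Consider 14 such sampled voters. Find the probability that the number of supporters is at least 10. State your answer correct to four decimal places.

0.0040

X ~ Binomial(14, 0.333333); P(X ≥ 10) = Σ C(14,k) p^k (1−p)^(14−k) over k:
  k=10: C(14,10)·0.333333^10·0.666667^4 = 0.003349
  k=11: C(14,11)·0.333333^11·0.666667^3 = 0.000609
  k=12: C(14,12)·0.333333^12·0.666667^2 = 0.000076
  k=13: C(14,13)·0.333333^13·0.666667^1 = 0.000006
  k=14: C(14,14)·0.333333^14·0.666667^0 = 0.000000
Total = 0.004040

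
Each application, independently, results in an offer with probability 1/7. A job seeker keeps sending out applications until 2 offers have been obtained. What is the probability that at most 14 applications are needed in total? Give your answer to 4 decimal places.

0.6149

Finishing within 14 applications ⇔ at least 2 successes in the first 14. With X ~ Binomial(14, 0.142857), P(Y ≤ 14) = 1 − P(X ≤ 1).
  k=0: C(14,0)·0.142857^0·0.857143^14 = 0.115543
  k=1: C(14,1)·0.142857^1·0.857143^13 = 0.269601
1 − 0.385144 = 0.614856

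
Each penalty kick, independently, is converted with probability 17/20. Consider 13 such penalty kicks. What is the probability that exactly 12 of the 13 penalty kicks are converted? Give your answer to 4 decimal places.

X ~ Binomial(n=13, p=0.85).
P(X=12) = C(13,12) · p^12 · (1−p)^1
= 13 · 0.14224 · 0.15 = 0.277371

0.2774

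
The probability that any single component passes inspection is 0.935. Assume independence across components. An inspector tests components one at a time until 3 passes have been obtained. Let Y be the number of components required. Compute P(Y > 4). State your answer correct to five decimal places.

Needing more than 4 components ⇔ fewer than 3 successes in the first 4. With X ~ Binomial(4, 0.935), P(Y > 4) = P(X ≤ 2).
  k=0: C(4,0)·0.935^0·0.065^4 = 0.0000179
  k=1: C(4,1)·0.935^1·0.065^3 = 0.0010271
  k=2: C(4,2)·0.935^2·0.065^2 = 0.0221616
P(X ≤ 2) = 0.0232066

0.02321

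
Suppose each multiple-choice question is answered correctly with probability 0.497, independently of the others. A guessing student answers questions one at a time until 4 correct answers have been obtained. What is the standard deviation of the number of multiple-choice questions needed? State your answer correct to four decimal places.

2.8540

Y = total multiple-choice questions until the fourth success; negative binomial with r=4, p=0.497.
SD(Y) = √[r(1−p)/p²] = √(8.145452) = 2.854024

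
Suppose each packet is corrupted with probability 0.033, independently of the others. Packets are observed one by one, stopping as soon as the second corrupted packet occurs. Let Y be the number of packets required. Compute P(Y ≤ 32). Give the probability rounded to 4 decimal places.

Finishing within 32 packets ⇔ at least 2 successes in the first 32. With X ~ Binomial(32, 0.033), P(Y ≤ 32) = 1 − P(X ≤ 1).
  k=0: C(32,0)·0.033^0·0.967^32 = 0.341702
  k=1: C(32,1)·0.033^1·0.967^31 = 0.373151
1 − 0.714853 = 0.285147

0.2851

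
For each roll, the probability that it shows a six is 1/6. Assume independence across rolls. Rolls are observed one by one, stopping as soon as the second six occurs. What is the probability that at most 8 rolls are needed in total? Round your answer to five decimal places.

Finishing within 8 rolls ⇔ at least 2 successes in the first 8. With X ~ Binomial(8, 0.166667), P(Y ≤ 8) = 1 − P(X ≤ 1).
  k=0: C(8,0)·0.166667^0·0.833333^8 = 0.2325680
  k=1: C(8,1)·0.166667^1·0.833333^7 = 0.3721089
1 − 0.6046769 = 0.3953231

0.39532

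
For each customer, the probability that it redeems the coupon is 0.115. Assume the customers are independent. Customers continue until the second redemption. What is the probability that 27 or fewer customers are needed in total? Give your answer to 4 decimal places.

Finishing within 27 customers ⇔ at least 2 successes in the first 27. With X ~ Binomial(27, 0.115), P(Y ≤ 27) = 1 − P(X ≤ 1).
  k=0: C(27,0)·0.115^0·0.885^27 = 0.036938
  k=1: C(27,1)·0.115^1·0.885^26 = 0.129595
1 − 0.166532 = 0.833468

0.8335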